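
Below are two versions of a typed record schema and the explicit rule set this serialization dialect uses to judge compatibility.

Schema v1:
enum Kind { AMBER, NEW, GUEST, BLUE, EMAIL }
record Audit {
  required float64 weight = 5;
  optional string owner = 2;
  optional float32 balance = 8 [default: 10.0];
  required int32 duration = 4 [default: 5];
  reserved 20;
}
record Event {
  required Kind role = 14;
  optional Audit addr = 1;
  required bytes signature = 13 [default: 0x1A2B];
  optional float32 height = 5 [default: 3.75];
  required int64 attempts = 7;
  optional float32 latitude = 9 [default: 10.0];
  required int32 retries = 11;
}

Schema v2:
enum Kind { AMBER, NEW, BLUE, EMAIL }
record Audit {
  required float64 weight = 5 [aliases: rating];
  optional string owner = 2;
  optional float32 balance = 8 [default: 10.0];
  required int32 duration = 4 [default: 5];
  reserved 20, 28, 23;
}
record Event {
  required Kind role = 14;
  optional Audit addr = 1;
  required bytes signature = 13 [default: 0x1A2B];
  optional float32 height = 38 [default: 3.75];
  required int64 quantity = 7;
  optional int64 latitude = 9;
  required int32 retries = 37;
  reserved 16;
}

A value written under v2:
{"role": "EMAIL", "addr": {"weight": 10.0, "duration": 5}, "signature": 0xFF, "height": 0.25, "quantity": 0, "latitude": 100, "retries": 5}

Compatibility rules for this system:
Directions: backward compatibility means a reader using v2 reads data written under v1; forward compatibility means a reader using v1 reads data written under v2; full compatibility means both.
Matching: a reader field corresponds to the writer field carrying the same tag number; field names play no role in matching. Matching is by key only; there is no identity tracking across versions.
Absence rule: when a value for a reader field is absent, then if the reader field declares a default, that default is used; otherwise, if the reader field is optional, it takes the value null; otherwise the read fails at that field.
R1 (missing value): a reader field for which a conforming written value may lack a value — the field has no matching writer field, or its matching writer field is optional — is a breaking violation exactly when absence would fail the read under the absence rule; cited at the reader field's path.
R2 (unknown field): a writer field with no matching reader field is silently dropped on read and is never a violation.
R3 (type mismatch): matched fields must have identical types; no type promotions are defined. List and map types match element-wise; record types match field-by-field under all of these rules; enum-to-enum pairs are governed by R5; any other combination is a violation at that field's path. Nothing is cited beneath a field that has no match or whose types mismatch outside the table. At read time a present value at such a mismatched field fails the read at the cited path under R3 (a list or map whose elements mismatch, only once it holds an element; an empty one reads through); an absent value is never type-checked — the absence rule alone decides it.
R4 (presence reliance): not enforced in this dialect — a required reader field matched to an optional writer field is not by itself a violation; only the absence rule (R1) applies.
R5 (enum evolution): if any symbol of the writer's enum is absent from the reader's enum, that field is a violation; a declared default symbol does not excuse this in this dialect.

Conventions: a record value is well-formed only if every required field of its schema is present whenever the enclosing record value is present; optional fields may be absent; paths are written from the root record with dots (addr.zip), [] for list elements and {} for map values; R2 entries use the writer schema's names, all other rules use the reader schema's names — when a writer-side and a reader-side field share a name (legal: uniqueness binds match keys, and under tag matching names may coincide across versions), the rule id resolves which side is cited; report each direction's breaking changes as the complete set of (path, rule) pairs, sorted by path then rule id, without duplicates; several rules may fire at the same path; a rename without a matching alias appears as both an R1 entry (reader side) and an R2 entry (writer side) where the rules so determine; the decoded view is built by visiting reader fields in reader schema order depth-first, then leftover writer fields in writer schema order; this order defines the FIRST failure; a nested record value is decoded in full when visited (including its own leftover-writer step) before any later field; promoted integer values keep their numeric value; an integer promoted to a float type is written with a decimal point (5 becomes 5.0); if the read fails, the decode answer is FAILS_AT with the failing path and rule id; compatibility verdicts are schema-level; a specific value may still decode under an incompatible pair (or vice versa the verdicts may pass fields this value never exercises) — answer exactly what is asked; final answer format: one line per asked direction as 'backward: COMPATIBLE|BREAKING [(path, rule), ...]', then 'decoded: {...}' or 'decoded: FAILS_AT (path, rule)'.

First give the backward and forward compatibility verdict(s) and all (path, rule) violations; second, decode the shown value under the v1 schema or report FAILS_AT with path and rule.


backward: BREAKING [(latitude, R3), (retries, R1), (role, R5)]; forward: BREAKING [(latitude, R3), (retries, R1)]; decoded: FAILS_AT (latitude, R3)

the writer's type comes first in each Event pair
backward analysis of Event with v2 as reader and v1 as writer:
  writer required, Kind -> Kind: reader role maps from writer role
  writer optional, Audit -> Audit: reader addr maps from writer addr
  writer required, bytes -> bytes: reader signature maps from writer signature
  height: no writer-side match
  writer required, int64 -> int64: reader quantity maps from writer attempts
  writer optional, float32 -> int64: reader latitude maps from writer latitude
  retries: no writer-side match
  leftover writer field: height
  leftover writer field: retries
  writer required, float64 -> float64: reader addr.weight maps from writer addr.weight
  writer optional, string -> string: reader addr.owner maps from writer addr.owner
  writer optional, float32 -> float32: reader addr.balance maps from writer addr.balance
  writer required, int32 -> int32: reader addr.duration maps from writer addr.duration
  breaking: (latitude, R3)
  breaking: (retries, R1)
  breaking: (role, R5)
  => backward: BREAKING (3)
forward analysis of Event with v1 as reader and v2 as writer:
  writer required, Kind -> Kind: reader role maps from writer role
  writer optional, Audit -> Audit: reader addr maps from writer addr
  writer required, bytes -> bytes: reader signature maps from writer signature
  height: no writer-side match
  writer required, int64 -> int64: reader attempts maps from writer quantity
  writer optional, int64 -> float32: reader latitude maps from writer latitude
  retries: no writer-side match
  leftover writer field: height
  leftover writer field: retries
  writer required, float64 -> float64: reader addr.weight maps from writer addr.weight
  writer optional, string -> string: reader addr.owner maps from writer addr.owner
  writer optional, float32 -> float32: reader addr.balance maps from writer addr.balance
  writer required, int32 -> int32: reader addr.duration maps from writer addr.duration
  breaking: (latitude, R3)
  breaking: (retries, R1)
  => forward: BREAKING (2)
migrating the Event value to v1:
  role := "EMAIL"
  addr.weight := 10.0
  addr.owner := null (absent, optional -> null)
  addr.balance := 10.0 (absent -> default)
  addr.duration := 5
  signature := 0xFF
  height := 3.75 (absent -> default)
  attempts := 0 (from writer quantity)
  read fails at latitude under R3
  => FAILS_AT (latitude, R3)


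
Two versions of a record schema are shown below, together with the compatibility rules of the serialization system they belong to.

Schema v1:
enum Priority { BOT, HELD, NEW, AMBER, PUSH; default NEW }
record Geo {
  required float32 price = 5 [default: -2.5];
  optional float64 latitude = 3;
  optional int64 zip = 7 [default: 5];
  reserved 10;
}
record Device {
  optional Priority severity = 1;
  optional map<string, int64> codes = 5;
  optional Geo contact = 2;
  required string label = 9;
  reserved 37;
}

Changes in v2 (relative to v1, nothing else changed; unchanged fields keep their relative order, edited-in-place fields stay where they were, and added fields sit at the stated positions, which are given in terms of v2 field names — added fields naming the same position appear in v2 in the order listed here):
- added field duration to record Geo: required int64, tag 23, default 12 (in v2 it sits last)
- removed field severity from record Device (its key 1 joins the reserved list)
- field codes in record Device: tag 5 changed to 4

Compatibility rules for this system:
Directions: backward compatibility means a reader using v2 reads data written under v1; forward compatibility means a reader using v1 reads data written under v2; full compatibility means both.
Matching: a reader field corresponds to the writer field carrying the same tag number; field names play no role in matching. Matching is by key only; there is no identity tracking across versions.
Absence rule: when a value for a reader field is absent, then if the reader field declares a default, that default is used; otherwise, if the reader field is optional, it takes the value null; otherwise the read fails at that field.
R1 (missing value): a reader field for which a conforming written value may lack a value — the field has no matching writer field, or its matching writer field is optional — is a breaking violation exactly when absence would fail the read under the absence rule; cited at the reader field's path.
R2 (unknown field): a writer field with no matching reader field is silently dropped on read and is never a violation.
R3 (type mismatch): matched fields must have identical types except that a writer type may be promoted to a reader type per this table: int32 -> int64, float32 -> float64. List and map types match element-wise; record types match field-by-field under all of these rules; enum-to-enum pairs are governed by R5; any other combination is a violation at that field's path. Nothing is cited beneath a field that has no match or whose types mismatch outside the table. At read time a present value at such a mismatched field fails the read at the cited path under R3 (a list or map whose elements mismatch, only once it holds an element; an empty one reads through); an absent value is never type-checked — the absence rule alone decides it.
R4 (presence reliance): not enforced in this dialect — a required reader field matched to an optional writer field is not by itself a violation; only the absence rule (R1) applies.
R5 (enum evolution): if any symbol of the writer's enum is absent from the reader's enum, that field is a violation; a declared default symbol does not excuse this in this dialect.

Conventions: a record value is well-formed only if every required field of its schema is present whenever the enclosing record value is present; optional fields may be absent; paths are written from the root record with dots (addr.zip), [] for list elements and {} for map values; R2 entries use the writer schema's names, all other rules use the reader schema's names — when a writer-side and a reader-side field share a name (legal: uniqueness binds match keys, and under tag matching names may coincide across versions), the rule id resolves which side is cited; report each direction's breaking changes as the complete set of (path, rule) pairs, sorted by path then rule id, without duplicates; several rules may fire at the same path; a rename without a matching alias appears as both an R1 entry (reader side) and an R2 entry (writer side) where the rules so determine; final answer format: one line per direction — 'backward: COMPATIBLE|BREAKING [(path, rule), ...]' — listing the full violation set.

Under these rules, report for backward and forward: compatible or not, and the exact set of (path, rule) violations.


backward: COMPATIBLE []; forward: COMPATIBLE []

the writer's type comes first in each Device pair
backward pass over Device, reader schema v2, writer schema v1:
  no writer field matches reader codes
  writer optional, Geo -> Geo: reader contact maps from writer contact
  writer required, string -> string: reader label maps from writer label
  severity (writer side), unknown to reader
  codes (writer side), unknown to reader
  writer required, float32 -> float32: reader contact.price maps from writer contact.price
  writer optional, float64 -> float64: reader contact.latitude maps from writer contact.latitude
  writer optional, int64 -> int64: reader contact.zip maps from writer contact.zip
  no writer field matches reader contact.duration
  nothing fires on Device: backward is COMPATIBLE
forward pass over Device, reader schema v1, writer schema v2:
  no writer field matches reader severity
  no writer field matches reader codes
  writer optional, Geo -> Geo: reader contact maps from writer contact
  writer required, string -> string: reader label maps from writer label
  codes (writer side), unknown to reader
  writer required, float32 -> float32: reader contact.price maps from writer contact.price
  writer optional, float64 -> float64: reader contact.latitude maps from writer contact.latitude
  writer optional, int64 -> int64: reader contact.zip maps from writer contact.zip
  contact.duration (writer side), unknown to reader
  nothing fires on Device: forward is COMPATIBLE


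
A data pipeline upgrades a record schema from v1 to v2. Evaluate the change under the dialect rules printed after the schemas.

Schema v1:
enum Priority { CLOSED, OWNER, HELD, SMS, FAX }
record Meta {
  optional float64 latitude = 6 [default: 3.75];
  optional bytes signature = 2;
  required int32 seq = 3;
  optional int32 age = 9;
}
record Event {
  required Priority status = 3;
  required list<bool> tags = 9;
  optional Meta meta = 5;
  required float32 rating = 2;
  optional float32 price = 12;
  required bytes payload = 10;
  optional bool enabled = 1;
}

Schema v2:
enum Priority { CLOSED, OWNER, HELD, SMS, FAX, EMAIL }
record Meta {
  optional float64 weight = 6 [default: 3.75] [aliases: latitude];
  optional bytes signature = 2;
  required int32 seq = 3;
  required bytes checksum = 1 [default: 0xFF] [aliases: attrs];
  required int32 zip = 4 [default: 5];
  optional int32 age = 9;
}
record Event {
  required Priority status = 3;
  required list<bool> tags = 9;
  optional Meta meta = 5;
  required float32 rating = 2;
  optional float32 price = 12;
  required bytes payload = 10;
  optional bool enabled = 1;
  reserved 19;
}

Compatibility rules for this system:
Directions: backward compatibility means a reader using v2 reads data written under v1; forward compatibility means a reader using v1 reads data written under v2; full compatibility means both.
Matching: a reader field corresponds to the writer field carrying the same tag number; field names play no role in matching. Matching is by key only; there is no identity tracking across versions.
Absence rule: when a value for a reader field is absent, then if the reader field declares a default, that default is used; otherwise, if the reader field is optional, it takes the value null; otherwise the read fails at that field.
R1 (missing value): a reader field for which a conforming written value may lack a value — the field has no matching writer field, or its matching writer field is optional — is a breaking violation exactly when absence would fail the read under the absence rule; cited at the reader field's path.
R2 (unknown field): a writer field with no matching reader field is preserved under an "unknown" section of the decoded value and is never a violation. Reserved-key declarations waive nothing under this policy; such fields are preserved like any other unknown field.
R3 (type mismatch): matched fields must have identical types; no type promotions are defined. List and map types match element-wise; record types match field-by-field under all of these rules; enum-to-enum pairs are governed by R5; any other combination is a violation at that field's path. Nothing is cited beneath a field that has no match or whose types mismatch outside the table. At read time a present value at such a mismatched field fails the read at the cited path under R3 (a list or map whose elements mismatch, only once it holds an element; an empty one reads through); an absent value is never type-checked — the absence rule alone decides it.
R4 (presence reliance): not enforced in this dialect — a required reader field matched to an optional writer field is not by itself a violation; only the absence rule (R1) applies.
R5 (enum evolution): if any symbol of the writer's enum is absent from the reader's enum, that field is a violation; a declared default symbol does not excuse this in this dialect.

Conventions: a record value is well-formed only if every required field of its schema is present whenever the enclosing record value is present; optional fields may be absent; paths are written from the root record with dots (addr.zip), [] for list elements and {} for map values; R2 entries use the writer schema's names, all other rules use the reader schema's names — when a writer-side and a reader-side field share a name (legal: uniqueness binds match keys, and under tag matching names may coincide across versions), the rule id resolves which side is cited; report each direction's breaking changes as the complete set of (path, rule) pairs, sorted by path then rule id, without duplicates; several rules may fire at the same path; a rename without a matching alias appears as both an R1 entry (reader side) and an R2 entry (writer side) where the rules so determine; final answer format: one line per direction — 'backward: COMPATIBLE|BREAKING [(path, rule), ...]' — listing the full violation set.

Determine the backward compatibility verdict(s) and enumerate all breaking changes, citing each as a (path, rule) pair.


backward: COMPATIBLE []

the writer's type comes first in each Event pair
backward on Event — v2 reading data written by v1:
  status: paired with writer status (Priority -> Priority; writer required)
  tags: paired with writer tags (list<bool> -> list<bool>; writer required)
  meta: paired with writer meta (Meta -> Meta; writer optional)
  rating: paired with writer rating (float32 -> float32; writer required)
  price: paired with writer price (float32 -> float32; writer optional)
  payload: paired with writer payload (bytes -> bytes; writer required)
  enabled: paired with writer enabled (bool -> bool; writer optional)
  meta.weight: paired with writer meta.latitude (float64 -> float64; writer optional)
  meta.signature: paired with writer meta.signature (bytes -> bytes; writer optional)
  meta.seq: paired with writer meta.seq (int32 -> int32; writer required)
  no writer field matches reader meta.checksum
  no writer field matches reader meta.zip
  meta.age: paired with writer meta.age (int32 -> int32; writer optional)
  => backward verdict for Event: COMPATIBLE, no violations
remaining Event differences; none change what is asked:
  renamed field latitude to weight in record Meta (alias latitude declared on the renamed field) -> no rule fires on it in Event's dialect; the asked verdict holds
  added field checksum to record Meta: required bytes, tag 1, default 0xFF (in v2 it sits immediately before age) -> no rule fires on it in Event's dialect; the asked verdict holds
  enum Priority (field status in record Event): symbol EMAIL added -> its effect on Event is confined to the forward direction, not asked
  added field zip to record Meta: required int32, tag 4, default 5 (in v2 it sits immediately before age) -> no rule fires on it in Event's dialect; the asked verdict holds


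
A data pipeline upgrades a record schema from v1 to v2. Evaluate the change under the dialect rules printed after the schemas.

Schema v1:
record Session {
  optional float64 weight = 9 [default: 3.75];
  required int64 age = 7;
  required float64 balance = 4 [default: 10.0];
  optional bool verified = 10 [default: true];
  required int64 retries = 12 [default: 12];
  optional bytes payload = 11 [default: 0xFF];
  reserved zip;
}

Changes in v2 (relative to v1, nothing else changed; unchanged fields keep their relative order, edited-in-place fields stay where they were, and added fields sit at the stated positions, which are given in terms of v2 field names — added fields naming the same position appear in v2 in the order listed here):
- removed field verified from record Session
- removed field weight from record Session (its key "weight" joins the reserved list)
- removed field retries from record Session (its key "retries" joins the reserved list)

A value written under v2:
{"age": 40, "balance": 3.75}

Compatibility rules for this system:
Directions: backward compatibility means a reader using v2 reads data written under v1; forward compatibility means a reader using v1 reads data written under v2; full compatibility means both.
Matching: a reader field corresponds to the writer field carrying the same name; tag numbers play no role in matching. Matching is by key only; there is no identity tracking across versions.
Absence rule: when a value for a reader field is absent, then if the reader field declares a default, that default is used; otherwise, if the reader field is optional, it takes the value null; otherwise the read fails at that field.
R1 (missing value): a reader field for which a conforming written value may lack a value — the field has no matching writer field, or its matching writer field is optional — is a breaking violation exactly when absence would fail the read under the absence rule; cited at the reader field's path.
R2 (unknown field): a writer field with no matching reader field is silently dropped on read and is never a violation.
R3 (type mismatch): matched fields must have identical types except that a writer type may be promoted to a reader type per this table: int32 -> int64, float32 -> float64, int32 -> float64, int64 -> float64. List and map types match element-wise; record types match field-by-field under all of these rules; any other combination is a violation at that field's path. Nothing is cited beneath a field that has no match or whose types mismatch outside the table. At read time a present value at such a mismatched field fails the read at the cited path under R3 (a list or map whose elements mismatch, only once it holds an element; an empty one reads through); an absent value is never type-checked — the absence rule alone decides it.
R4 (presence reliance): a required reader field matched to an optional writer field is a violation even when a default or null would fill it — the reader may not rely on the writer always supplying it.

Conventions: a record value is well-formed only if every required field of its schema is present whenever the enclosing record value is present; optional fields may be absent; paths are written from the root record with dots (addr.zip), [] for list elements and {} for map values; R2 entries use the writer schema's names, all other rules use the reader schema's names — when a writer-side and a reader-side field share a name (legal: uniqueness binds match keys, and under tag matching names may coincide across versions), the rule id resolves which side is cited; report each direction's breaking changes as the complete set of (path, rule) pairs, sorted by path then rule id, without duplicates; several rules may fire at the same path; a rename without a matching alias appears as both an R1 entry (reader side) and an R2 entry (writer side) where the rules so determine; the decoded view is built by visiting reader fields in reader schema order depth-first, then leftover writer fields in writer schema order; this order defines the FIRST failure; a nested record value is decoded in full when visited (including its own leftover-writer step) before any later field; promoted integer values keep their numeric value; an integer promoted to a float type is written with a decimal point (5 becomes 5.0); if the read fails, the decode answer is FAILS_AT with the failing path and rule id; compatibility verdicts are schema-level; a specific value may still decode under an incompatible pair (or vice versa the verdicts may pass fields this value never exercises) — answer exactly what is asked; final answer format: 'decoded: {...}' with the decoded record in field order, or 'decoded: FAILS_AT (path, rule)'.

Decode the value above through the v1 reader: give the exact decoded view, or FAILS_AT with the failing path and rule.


decoded: {"weight": 3.75, "age": 40, "balance": 3.75, "verified": true, "retries": 12, "payload": 0xFF}

arrows below run writer -> reader for Session
migrating the Session value to v1:
  weight := 3.75 (missing; default applied)
  age := 40
  balance := 3.75
  verified := true (missing; default applied)
  retries := 12 (missing; default applied)
  payload := 0xFF (missing; default applied)
  => decoded: {"weight": 3.75, "age": 40, "balance": 3.75, "verified": true, "retries": 12, "payload": 0xFF}
ruling out the remaining Session differences:
  removed field verified from record Session -> fires no rule on Session under this dialect and leaves the result unchanged
  removed field weight from record Session (its key "weight" joins the reserved list) -> fires no rule on Session under this dialect and leaves the result unchanged
  removed field retries from record Session (its key "retries" joins the reserved list) -> fires no rule on Session under this dialect and leaves the result unchanged


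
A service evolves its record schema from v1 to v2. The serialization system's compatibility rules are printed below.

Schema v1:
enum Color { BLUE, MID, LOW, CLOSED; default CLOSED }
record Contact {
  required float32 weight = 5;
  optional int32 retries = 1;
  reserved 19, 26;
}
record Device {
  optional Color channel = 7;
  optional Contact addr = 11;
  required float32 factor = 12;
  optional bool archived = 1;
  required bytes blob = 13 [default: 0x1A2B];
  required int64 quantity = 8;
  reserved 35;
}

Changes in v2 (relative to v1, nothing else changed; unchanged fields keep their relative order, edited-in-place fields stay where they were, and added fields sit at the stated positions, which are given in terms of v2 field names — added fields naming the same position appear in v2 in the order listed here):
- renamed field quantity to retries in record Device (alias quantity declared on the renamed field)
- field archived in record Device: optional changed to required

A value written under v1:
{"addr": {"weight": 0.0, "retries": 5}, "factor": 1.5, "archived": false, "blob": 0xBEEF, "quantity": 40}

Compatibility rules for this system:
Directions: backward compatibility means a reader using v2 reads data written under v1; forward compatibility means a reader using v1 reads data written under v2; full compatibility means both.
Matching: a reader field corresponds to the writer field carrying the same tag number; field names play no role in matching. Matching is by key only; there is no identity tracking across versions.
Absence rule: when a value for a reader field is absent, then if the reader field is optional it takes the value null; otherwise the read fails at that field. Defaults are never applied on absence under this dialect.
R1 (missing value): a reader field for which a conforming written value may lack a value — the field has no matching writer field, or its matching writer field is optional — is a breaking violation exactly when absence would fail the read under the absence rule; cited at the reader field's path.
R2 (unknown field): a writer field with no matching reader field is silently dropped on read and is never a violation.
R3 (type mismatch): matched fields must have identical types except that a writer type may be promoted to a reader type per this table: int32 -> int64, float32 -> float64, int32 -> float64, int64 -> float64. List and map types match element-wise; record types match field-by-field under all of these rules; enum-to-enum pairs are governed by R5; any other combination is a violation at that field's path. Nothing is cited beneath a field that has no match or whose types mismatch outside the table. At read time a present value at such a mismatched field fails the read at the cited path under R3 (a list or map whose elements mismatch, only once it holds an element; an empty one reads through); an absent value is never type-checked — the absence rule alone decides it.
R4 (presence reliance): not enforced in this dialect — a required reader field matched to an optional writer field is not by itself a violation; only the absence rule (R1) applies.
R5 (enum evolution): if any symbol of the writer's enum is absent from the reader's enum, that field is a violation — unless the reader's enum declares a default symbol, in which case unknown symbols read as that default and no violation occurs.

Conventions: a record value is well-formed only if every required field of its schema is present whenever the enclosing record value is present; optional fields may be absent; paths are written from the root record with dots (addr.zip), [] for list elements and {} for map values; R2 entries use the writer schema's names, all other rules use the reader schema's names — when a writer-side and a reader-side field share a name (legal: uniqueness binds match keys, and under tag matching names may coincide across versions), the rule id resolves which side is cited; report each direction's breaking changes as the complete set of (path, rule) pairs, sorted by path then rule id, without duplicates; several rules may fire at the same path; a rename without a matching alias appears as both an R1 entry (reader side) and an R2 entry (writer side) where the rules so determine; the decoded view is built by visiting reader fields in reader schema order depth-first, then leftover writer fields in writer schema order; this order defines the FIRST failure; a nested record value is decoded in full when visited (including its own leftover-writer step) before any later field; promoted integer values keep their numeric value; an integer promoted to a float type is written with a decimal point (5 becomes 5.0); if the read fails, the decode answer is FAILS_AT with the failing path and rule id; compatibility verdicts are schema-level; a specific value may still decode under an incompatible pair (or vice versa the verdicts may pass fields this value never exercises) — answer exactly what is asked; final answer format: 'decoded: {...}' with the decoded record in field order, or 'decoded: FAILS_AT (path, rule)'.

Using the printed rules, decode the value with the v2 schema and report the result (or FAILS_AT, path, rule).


arrows below run writer -> reader for Device
migrating the Device value to v2:
  channel := null (not supplied -> null)
  addr.weight := 0.0
  addr.retries := 5
  factor := 1.5
  archived := false
  blob := 0xBEEF
  retries := 40 (from writer quantity)
  => decoded: {"channel": null, "addr": {"weight": 0.0, "retries": 5}, "factor": 1.5, "archived": false, "blob": 0xBEEF, "retries": 40}
remaining Device differences; none change what is asked:
  field archived in record Device: optional changed to required -> schema-level compatibility only; this Device value's decode is unchanged

decoded: {"channel": null, "addr": {"weight": 0.0, "retries": 5}, "factor": 1.5, "archived": false, "blob": 0xBEEF, "retries": 40}


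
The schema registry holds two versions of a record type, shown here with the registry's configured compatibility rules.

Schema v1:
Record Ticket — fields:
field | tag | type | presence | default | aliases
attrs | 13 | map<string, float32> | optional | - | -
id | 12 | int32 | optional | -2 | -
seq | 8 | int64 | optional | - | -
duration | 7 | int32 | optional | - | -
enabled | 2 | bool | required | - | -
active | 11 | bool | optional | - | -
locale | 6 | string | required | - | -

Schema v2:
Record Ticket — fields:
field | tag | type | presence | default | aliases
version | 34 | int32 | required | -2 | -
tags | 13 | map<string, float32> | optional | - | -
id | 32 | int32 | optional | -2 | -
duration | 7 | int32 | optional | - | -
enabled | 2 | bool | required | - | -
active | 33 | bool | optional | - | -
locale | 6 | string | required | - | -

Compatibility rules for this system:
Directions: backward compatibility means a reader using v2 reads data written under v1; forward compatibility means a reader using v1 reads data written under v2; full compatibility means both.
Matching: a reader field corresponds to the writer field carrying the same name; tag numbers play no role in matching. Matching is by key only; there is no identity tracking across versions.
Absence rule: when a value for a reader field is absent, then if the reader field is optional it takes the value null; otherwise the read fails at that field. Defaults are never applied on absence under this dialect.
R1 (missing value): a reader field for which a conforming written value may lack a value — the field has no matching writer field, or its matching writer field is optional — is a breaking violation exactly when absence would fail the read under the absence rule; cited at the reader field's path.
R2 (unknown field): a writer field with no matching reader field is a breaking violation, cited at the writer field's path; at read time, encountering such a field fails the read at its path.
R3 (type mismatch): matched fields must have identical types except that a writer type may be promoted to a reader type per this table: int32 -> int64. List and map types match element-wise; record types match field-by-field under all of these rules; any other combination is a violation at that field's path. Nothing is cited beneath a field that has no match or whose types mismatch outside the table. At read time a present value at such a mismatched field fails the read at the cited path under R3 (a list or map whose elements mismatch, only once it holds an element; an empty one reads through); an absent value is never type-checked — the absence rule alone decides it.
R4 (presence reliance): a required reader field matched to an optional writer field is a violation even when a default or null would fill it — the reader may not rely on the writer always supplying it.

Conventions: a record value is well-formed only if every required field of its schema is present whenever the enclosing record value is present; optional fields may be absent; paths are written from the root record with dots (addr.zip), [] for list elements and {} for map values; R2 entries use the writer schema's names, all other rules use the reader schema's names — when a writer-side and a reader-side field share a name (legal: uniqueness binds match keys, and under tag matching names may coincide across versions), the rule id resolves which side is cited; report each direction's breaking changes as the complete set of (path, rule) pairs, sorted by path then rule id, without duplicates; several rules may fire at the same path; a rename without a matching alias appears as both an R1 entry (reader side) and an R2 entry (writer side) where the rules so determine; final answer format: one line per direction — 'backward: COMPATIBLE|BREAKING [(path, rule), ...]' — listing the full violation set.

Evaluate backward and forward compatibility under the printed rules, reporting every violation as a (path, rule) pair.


backward: BREAKING [(attrs, R2), (seq, R2), (version, R1)]; forward: BREAKING [(tags, R2), (version, R2)]

the writer's type comes first in each Ticket pair
backward on Ticket — v2 reading data written by v1:
  version: no writer match
  tags: no writer match
  writer optional, int32 -> int32: reader id maps from writer id
  writer optional, int32 -> int32: reader duration maps from writer duration
  writer required, bool -> bool: reader enabled maps from writer enabled
  writer optional, bool -> bool: reader active maps from writer active
  writer required, string -> string: reader locale maps from writer locale
  writer attrs: unknown to reader
  writer seq: unknown to reader
  rule R2 violated at attrs
  rule R2 violated at seq
  rule R1 violated at version
  => 3 violation(s): backward is BREAKING for Ticket
forward on Ticket — v1 reading data written by v2:
  attrs: no writer match
  writer optional, int32 -> int32: reader id maps from writer id
  seq: no writer match
  writer optional, int32 -> int32: reader duration maps from writer duration
  writer required, bool -> bool: reader enabled maps from writer enabled
  writer optional, bool -> bool: reader active maps from writer active
  writer required, string -> string: reader locale maps from writer locale
  writer version: unknown to reader
  writer tags: unknown to reader
  rule R2 violated at tags
  rule R2 violated at version
  => 2 violation(s): forward is BREAKING for Ticket


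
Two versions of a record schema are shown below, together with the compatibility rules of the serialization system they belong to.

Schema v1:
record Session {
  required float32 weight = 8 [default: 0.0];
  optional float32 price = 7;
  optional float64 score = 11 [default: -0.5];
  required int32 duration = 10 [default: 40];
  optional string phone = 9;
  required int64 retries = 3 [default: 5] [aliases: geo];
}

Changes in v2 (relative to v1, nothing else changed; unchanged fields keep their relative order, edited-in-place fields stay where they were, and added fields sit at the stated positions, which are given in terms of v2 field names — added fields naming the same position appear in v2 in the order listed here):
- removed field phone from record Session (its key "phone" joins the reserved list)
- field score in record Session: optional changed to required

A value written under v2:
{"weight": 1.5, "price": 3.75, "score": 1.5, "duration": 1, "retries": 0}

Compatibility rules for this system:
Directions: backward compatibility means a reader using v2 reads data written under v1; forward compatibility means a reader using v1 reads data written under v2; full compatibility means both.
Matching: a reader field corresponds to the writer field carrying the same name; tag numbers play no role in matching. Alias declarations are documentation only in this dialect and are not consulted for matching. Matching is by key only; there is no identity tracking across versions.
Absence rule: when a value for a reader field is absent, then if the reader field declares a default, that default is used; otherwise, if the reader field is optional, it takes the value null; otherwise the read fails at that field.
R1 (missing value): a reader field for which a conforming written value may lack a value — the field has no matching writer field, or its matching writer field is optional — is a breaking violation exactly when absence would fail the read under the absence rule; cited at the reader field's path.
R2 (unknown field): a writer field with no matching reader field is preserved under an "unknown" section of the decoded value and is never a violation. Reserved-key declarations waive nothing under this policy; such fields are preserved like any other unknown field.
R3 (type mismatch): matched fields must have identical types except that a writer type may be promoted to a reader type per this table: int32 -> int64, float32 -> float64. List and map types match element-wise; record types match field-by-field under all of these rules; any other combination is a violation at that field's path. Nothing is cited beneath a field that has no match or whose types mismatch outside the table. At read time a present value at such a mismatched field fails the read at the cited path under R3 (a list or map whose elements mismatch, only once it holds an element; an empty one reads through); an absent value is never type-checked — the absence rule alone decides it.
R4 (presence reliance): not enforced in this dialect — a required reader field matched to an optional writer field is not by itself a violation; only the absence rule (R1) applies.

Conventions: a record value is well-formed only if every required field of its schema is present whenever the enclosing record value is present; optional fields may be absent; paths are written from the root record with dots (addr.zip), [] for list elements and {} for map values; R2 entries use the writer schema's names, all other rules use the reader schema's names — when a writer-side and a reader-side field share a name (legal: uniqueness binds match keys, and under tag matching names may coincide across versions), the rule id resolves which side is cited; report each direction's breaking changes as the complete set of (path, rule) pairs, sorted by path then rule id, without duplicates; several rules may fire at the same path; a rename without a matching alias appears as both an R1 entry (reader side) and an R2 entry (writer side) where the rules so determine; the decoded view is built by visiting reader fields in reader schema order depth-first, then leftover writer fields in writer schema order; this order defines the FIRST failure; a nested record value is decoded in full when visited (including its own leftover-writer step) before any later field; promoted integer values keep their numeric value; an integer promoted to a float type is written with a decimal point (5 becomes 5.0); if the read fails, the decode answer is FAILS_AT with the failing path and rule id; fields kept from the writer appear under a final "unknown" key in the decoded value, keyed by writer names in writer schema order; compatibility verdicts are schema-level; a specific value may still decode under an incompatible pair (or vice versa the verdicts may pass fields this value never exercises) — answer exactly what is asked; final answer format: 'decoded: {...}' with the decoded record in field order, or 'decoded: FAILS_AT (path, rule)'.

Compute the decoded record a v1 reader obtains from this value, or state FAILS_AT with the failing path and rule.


in Session below, arrows point writer -> reader
decoding the Session value with the v1 reader:
  weight := 1.5
  price := 3.75
  score := 1.5
  duration := 1
  phone := null (missing; optional => null)
  retries := 0
  => decoded: {"weight": 1.5, "price": 3.75, "score": 1.5, "duration": 1, "phone": null, "retries": 0}
checking off the Session differences that do not matter here:
  removed field phone from record Session (its key "phone" joins the reserved list) -> triggers nothing under the printed rules; the Session answer is the same either way
  field score in record Session: optional changed to required -> triggers nothing under the printed rules; the Session answer is the same either way

decoded: {"weight": 1.5, "price": 3.75, "score": 1.5, "duration": 1, "phone": null, "retries": 0}
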